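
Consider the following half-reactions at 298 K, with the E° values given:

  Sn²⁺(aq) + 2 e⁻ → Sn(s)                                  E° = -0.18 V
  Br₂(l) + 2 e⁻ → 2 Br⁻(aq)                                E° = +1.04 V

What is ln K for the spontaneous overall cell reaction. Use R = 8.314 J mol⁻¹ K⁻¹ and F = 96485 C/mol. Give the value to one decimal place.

95.0

Cathode: Br₂/Br⁻; anode: Sn²⁺/Sn. E°cell = (+1.04) − (-0.18) = +1.22 V, with n = 2.
ΔG° = −nFE° = −RT ln K, so ln K = nFE°/(RT) = (2)(96485)(+1.22) / ((8.314)(298)) = 95.022.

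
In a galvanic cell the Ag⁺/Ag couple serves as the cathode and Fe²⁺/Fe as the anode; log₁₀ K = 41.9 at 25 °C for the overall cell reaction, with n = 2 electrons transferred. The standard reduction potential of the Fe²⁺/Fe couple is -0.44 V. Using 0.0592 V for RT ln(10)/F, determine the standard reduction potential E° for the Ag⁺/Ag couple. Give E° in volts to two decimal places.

+0.80 V

E°cell = (0.0592/n)·log K = (0.0592/2)(41.9) = +1.240 V.
Since Ag⁺/Ag is the cathode and Fe²⁺/Fe the anode, E°cell = E°(Ag⁺/Ag) − E°(Fe²⁺/Fe).
So E°(Ag⁺/Ag) = E°cell + E°(Fe²⁺/Fe) = +1.240 + (-0.44) = +0.80 V.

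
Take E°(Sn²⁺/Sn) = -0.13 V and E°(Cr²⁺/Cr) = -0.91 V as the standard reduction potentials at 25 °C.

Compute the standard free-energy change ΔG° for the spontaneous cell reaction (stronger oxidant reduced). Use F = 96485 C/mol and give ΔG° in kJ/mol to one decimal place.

Sn²⁺/Sn (E° = -0.13 V) is the cathode; Cr²⁺/Cr (E° = -0.91 V) is the anode, so E°cell = +0.78 V.
Balancing electrons gives n = 2 (lcm of 2 and 2).
ΔG° = −nFE° = −(2)(96485)(+0.78) = -150,517 J = -150.5 kJ/mol.

-150.5 kJ/mol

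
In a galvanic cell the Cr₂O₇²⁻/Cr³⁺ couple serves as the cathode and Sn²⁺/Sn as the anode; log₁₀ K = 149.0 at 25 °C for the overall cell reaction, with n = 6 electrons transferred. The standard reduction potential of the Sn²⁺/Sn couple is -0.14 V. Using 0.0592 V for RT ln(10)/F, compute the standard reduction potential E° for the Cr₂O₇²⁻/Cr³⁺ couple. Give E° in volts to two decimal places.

E°cell = (0.0592/n)·log K = (0.0592/6)(149.0) = +1.470 V.
Since Cr₂O₇²⁻/Cr³⁺ is the cathode and Sn²⁺/Sn the anode, E°cell = E°(Cr₂O₇²⁻/Cr³⁺) − E°(Sn²⁺/Sn).
So E°(Cr₂O₇²⁻/Cr³⁺) = E°cell + E°(Sn²⁺/Sn) = +1.470 + (-0.14) = +1.33 V.

+1.33 V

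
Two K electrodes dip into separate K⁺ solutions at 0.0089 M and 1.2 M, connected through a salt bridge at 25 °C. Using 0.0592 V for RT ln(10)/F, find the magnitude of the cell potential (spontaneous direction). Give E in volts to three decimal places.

For a concentration cell E°cell = 0. The 1.2 M side is the cathode (reduction is favoured where [K⁺] is higher).
With n = 1, E = −(0.0592/1) log([K⁺]ₐₙ/[K⁺]꜀ₐₜ) = −(0.0592/1) log(0.0089/1.2) = −(0.0592/1)(-2.130) = +0.126 V.

+0.126 V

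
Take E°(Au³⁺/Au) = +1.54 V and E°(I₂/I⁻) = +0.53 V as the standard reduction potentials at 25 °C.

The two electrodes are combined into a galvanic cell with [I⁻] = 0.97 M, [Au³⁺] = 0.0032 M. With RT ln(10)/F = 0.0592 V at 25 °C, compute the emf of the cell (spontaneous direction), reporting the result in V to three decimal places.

+0.960 V

Au³⁺/Au is the cathode (higher E°), I₂/I⁻ the anode: E°cell = +1.54 − (+0.53) = +1.01 V, n = 6.
Overall: 2 Au³⁺(aq) + 6 I⁻(aq) → 2 Au(s) + 3 I₂(s)
Q = 1 / ([Au³⁺]^2·[I⁻]^6); log Q = 5.069.
E = E° − (0.0592/n) log Q = +1.01 − (0.0592/6)(5.069) = +0.960 V.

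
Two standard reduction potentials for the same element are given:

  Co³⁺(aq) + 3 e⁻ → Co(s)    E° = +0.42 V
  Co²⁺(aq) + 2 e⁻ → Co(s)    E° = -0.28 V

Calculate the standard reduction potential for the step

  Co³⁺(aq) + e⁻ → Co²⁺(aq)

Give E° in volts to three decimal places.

+1.820 V

Sequential free energies add, so n₃E°₃ = n₁E°₁ + n₂E°₂.
With n₃ = 3, and the known step contributing 2×(-0.28) V, the unknown satisfies 1·E° = 3×(+0.42) − 2×(-0.28) = +1.820.
E° = +1.820 / 1 = +1.820 V.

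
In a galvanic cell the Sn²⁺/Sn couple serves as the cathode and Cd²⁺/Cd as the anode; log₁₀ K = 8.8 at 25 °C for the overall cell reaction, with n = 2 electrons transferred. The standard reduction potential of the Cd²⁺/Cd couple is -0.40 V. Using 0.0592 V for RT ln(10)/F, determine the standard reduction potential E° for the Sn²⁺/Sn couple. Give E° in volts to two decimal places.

-0.14 V

E°cell = (0.0592/n)·log K = (0.0592/2)(8.8) = +0.260 V.
Since Sn²⁺/Sn is the cathode and Cd²⁺/Cd the anode, E°cell = E°(Sn²⁺/Sn) − E°(Cd²⁺/Cd).
So E°(Sn²⁺/Sn) = E°cell + E°(Cd²⁺/Cd) = +0.260 + (-0.40) = -0.14 V.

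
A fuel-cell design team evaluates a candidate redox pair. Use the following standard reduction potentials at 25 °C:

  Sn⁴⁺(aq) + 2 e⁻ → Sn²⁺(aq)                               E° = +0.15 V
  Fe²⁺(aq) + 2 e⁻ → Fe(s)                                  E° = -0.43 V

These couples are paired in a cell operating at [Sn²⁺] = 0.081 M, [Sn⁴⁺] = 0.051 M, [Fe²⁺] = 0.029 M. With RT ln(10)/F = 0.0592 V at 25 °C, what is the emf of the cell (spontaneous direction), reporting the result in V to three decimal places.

+0.620 V

Sn⁴⁺/Sn²⁺ is the cathode (higher E°), Fe²⁺/Fe the anode: E°cell = +0.15 − (-0.43) = +0.58 V, n = 2.
Overall: Sn⁴⁺(aq) + Fe(s) → Sn²⁺(aq) + Fe²⁺(aq)
Q = [Sn²⁺]·[Fe²⁺] / ([Sn⁴⁺]); log Q = -1.337.
E = E° − (0.0592/n) log Q = +0.58 − (0.0592/2)(-1.337) = +0.620 V.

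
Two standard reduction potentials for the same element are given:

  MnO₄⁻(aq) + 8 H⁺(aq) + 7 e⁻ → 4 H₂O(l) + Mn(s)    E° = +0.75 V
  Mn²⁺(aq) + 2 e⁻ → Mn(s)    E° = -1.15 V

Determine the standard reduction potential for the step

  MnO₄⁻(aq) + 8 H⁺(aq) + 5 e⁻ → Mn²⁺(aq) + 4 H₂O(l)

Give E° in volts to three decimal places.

Sequential free energies add, so n₃E°₃ = n₁E°₁ + n₂E°₂.
With n₃ = 7, and the known step contributing 2×(-1.15) V, the unknown satisfies 5·E° = 7×(+0.75) − 2×(-1.15) = +7.550.
E° = +7.550 / 5 = +1.510 V.

+1.510 V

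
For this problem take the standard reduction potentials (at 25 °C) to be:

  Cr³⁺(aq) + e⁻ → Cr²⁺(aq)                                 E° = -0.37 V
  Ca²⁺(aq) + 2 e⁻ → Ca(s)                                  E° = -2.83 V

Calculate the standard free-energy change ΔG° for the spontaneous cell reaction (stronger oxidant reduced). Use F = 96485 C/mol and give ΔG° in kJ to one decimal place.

-474.7 kJ

Cr³⁺/Cr²⁺ (E° = -0.37 V) is the cathode; Ca²⁺/Ca (E° = -2.83 V) is the anode, so E°cell = +2.46 V.
Balancing electrons gives n = 2 (lcm of 1 and 2).
ΔG° = −nFE° = −(2)(96485)(+2.46) = -474,706 J = -474.7 kJ.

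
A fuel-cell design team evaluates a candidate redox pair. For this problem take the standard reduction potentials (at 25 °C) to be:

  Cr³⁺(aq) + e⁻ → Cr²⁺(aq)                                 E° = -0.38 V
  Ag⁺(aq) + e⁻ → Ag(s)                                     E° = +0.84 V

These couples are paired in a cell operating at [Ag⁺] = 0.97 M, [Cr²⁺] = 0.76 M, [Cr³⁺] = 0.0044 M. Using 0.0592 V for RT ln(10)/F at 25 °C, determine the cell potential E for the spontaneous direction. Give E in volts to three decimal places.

+1.352 V

Ag⁺/Ag is the cathode (higher E°), Cr³⁺/Cr²⁺ the anode: E°cell = +0.84 − (-0.38) = +1.22 V, n = 1.
Overall: Ag⁺(aq) + Cr²⁺(aq) → Ag(s) + Cr³⁺(aq)
Q = [Cr³⁺] / ([Ag⁺]·[Cr²⁺]); log Q = -2.224.
E = E° − (0.0592/n) log Q = +1.22 − (0.0592/1)(-2.224) = +1.352 V.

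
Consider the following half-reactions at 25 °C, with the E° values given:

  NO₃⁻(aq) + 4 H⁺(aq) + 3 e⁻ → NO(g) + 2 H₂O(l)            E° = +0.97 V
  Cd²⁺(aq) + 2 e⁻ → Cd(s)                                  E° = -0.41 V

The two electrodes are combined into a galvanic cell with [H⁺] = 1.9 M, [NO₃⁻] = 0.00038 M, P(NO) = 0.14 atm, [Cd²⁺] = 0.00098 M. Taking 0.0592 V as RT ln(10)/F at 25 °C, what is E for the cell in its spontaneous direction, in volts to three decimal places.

NO₃⁻/NO is the cathode (higher E°), Cd²⁺/Cd the anode: E°cell = +0.97 − (-0.41) = +1.38 V, n = 6.
Overall: 2 NO₃⁻(aq) + 8 H⁺(aq) + 3 Cd(s) → 2 NO(g) + 4 H₂O(l) + 3 Cd²⁺(aq)
Q = P(NO)^2·[Cd²⁺]^3 / ([NO₃⁻]^2·[H⁺]^8); log Q = -6.124.
E = E° − (0.0592/n) log Q = +1.38 − (0.0592/6)(-6.124) = +1.440 V.

+1.440 V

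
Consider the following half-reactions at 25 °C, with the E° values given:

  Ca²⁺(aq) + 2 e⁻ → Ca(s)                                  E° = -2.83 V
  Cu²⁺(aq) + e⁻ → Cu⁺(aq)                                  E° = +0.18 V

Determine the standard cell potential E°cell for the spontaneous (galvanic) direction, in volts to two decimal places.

+3.01 V

The Cu²⁺/Cu⁺ couple has the higher reduction potential, so it is the cathode; Ca²⁺/Ca is oxidised at the anode.
E°cell = E°(cathode) − E°(anode) = (+0.18) − (-2.83) = +3.01 V.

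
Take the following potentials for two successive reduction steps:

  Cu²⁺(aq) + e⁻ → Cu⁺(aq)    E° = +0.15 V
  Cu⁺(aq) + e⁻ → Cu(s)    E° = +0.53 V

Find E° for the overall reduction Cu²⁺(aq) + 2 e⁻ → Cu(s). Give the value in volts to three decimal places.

+0.340 V

Adding the free-energy changes (−nFE°) of the two steps gives −n₃FE°₃ = −n₁FE°₁ − n₂FE°₂.
E°₃ = (1×+0.15 + 1×+0.53) / 2 = (+0.680) / 2 = +0.340 V.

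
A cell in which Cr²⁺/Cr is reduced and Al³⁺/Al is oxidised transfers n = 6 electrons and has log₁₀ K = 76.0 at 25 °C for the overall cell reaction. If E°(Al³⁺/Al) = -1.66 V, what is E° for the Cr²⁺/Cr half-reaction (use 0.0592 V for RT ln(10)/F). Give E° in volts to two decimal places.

E°cell = (0.0592/n)·log K = (0.0592/6)(76.0) = +0.750 V.
Since Cr²⁺/Cr is the cathode and Al³⁺/Al the anode, E°cell = E°(Cr²⁺/Cr) − E°(Al³⁺/Al).
So E°(Cr²⁺/Cr) = E°cell + E°(Al³⁺/Al) = +0.750 + (-1.66) = -0.91 V.

-0.91 V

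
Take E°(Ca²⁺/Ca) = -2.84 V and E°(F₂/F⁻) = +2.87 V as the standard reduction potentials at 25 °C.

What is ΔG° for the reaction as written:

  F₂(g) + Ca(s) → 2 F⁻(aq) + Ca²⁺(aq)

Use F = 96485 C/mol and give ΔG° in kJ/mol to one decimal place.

-1101.9 kJ/mol

As written, F₂/F⁻ is reduced (cathode) and Ca²⁺/Ca is oxidised (anode), so E°cell = (+2.87) − (-2.84) = +5.71 V.
Balancing electrons gives n = 2.
ΔG° = −nFE° = −(2)(96485)(+5.71) = -1,101,859 J = -1101.9 kJ/mol.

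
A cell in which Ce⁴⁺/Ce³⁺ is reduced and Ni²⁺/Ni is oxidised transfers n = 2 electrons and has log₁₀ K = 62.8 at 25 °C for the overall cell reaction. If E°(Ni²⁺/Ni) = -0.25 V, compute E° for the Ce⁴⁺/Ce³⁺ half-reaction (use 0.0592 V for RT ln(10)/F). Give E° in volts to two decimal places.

+1.61 V

E°cell = (0.0592/n)·log K = (0.0592/2)(62.8) = +1.859 V.
Since Ce⁴⁺/Ce³⁺ is the cathode and Ni²⁺/Ni the anode, E°cell = E°(Ce⁴⁺/Ce³⁺) − E°(Ni²⁺/Ni).
So E°(Ce⁴⁺/Ce³⁺) = E°cell + E°(Ni²⁺/Ni) = +1.859 + (-0.25) = +1.61 V.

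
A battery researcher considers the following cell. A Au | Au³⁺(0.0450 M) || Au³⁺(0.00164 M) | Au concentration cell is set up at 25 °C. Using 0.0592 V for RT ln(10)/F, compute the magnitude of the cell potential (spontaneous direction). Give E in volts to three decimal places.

For a concentration cell E°cell = 0. The 0.0450 M side is the cathode (reduction is favoured where [Au³⁺] is higher).
With n = 3, E = −(0.0592/3) log([Au³⁺]ₐₙ/[Au³⁺]꜀ₐₜ) = −(0.0592/3) log(0.00164/0.045) = −(0.0592/3)(-1.438) = +0.028 V.

+0.028 V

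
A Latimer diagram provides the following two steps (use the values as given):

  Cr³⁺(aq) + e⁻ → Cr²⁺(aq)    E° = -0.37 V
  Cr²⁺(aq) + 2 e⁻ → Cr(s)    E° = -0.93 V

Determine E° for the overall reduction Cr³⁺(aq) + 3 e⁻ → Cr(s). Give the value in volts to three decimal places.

-0.743 V

Since ΔG° = −nFE° is additive over sequential reductions, n₃E°₃ = n₁E°₁ + n₂E°₂.
E°₃ = (1×-0.37 + 2×-0.93) / 3 = (-2.230) / 3 = -0.743 V.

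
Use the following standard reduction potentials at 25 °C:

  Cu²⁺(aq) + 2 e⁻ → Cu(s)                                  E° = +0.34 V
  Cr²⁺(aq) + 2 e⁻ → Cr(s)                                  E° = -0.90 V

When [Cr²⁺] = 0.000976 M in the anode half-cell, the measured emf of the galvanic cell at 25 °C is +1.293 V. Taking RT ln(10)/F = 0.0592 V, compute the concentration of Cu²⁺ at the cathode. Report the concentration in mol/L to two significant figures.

0.060 M

Cu²⁺/Cu is the cathode, Cr²⁺/Cr the anode: E°cell = +1.24 V, n = 2.
Overall reaction: Cu²⁺(aq) + Cr(s) → Cu(s) + Cr²⁺(aq); Q = [Cr²⁺]^1/[Cu²⁺]^1.
From E = E° − (0.0592/n) log Q: log Q = (E° − E)·n/0.0592 = (+1.24 − (+1.293))·2/0.0592 = -1.7905.
So 1·log[Cu²⁺] = 1·log(0.000976) − log Q = -3.0106 − (-1.7905) = -1.2201; [Cu²⁺] = 10^(-1.2201) ≈ 0.060 M.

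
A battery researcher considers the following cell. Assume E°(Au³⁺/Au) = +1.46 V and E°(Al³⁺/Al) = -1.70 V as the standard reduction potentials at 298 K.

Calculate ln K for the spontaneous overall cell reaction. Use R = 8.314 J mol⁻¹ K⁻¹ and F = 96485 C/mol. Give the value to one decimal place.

Cathode: Au³⁺/Au; anode: Al³⁺/Al. E°cell = (+1.46) − (-1.70) = +3.16 V, with n = 3.
ΔG° = −nFE° = −RT ln K, so ln K = nFE°/(RT) = (3)(96485)(+3.16) / ((8.314)(298)) = 369.183.

369.2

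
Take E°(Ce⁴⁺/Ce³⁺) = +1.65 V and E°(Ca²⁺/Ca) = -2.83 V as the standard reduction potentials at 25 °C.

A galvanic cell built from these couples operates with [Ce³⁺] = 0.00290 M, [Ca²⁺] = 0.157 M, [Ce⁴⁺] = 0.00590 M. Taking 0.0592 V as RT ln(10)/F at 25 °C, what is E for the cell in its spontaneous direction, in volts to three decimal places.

Ce⁴⁺/Ce³⁺ is the cathode (higher E°), Ca²⁺/Ca the anode: E°cell = +1.65 − (-2.83) = +4.48 V, n = 2.
Overall: 2 Ce⁴⁺(aq) + Ca(s) → 2 Ce³⁺(aq) + Ca²⁺(aq)
Q = [Ce³⁺]^2·[Ca²⁺] / ([Ce⁴⁺]^2); log Q = -1.421.
E = E° − (0.0592/n) log Q = +4.48 − (0.0592/2)(-1.421) = +4.522 V.

+4.522 V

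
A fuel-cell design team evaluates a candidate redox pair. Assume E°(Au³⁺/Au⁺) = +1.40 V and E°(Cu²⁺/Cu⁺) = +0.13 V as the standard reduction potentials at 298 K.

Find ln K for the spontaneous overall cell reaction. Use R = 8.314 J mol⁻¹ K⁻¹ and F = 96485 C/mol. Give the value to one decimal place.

98.9

Cathode: Au³⁺/Au⁺; anode: Cu²⁺/Cu⁺. E°cell = (+1.40) − (+0.13) = +1.27 V, with n = 2.
ΔG° = −nFE° = −RT ln K, so ln K = nFE°/(RT) = (2)(96485)(+1.27) / ((8.314)(298)) = 98.916.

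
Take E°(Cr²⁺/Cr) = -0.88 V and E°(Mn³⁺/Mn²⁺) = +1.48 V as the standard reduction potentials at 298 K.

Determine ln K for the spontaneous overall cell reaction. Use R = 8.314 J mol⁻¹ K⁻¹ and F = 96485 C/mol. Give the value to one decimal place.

Cathode: Mn³⁺/Mn²⁺; anode: Cr²⁺/Cr. E°cell = (+1.48) − (-0.88) = +2.36 V, with n = 2.
ΔG° = −nFE° = −RT ln K, so ln K = nFE°/(RT) = (2)(96485)(+2.36) / ((8.314)(298)) = 183.813.

183.8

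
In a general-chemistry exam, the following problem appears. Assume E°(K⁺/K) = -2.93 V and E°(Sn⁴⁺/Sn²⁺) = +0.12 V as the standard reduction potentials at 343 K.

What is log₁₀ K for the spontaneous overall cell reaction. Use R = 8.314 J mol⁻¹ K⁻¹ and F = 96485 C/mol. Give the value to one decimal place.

89.6

Cathode: Sn⁴⁺/Sn²⁺; anode: K⁺/K. E°cell = (+0.12) − (-2.93) = +3.05 V, with n = 2.
ΔG° = −nFE° = −RT ln K, so ln K = nFE°/(RT) = (2)(96485)(+3.05) / ((8.314)(343)) = 206.389.
log₁₀ K = 206.389 / ln 10 = 89.6.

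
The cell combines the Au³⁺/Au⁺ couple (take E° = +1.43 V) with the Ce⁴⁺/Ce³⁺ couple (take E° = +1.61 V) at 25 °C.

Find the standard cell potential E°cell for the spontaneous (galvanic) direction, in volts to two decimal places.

+0.18 V

The Ce⁴⁺/Ce³⁺ couple has the higher reduction potential, so it is the cathode; Au³⁺/Au⁺ is oxidised at the anode.
E°cell = E°(cathode) − E°(anode) = (+1.61) − (+1.43) = +0.18 V.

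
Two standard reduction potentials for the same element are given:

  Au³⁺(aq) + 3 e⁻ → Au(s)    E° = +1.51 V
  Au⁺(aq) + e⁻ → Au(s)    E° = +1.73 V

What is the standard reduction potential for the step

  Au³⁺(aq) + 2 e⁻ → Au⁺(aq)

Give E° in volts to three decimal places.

+1.400 V

Sequential free energies add, so n₃E°₃ = n₁E°₁ + n₂E°₂.
With n₃ = 3, and the known step contributing 1×(+1.73) V, the unknown satisfies 2·E° = 3×(+1.51) − 1×(+1.73) = +2.800.
E° = +2.800 / 2 = +1.400 V.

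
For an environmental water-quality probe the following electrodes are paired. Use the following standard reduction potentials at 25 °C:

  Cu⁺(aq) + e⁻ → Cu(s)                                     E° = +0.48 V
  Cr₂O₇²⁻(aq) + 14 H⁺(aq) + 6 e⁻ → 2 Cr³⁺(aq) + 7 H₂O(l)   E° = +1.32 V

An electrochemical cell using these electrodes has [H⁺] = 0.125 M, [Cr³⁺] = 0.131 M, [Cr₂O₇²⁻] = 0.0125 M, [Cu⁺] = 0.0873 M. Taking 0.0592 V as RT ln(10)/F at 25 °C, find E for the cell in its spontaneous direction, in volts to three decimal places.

Cr₂O₇²⁻/Cr³⁺ is the cathode (higher E°), Cu⁺/Cu the anode: E°cell = +1.32 − (+0.48) = +0.84 V, n = 6.
Overall: Cr₂O₇²⁻(aq) + 14 H⁺(aq) + 6 Cu(s) → 2 Cr³⁺(aq) + 7 H₂O(l) + 6 Cu⁺(aq)
Q = [Cr³⁺]^2·[Cu⁺]^6 / ([Cr₂O₇²⁻]·[H⁺]^14); log Q = 6.427.
E = E° − (0.0592/n) log Q = +0.84 − (0.0592/6)(6.427) = +0.777 V.

+0.777 V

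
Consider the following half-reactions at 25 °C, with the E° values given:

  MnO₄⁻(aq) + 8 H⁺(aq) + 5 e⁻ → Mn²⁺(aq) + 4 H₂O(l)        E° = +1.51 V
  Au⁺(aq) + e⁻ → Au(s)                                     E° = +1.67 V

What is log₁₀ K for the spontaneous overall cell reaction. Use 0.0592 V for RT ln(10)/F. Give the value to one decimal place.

13.5

Cathode: Au⁺/Au; anode: MnO₄⁻/Mn²⁺. E°cell = +0.16 V, n = 5.
log K = nE°cell / 0.0592 = (5)(+0.16) / 0.0592 = 13.5.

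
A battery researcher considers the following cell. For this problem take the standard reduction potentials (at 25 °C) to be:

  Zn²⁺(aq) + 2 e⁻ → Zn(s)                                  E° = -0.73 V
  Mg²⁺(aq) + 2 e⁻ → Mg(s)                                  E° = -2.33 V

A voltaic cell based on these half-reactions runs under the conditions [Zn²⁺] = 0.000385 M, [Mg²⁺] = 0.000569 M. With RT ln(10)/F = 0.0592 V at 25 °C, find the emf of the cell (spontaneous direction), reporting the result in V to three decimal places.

+1.595 V

Zn²⁺/Zn is the cathode (higher E°), Mg²⁺/Mg the anode: E°cell = -0.73 − (-2.33) = +1.60 V, n = 2.
Overall: Zn²⁺(aq) + Mg(s) → Zn(s) + Mg²⁺(aq)
Q = [Mg²⁺] / ([Zn²⁺]); log Q = 0.170.
E = E° − (0.0592/n) log Q = +1.60 − (0.0592/2)(0.170) = +1.595 V.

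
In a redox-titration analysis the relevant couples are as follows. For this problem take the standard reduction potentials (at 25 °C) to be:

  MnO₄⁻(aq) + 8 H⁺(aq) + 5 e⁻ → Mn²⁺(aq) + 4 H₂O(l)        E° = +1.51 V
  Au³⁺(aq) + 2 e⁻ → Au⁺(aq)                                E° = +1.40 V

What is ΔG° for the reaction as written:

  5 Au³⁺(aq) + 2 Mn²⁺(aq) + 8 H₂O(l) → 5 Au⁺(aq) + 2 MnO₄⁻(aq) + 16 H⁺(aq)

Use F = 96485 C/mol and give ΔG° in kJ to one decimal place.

As written, Au³⁺/Au⁺ is reduced (cathode) and MnO₄⁻/Mn²⁺ is oxidised (anode), so E°cell = (+1.40) − (+1.51) = -0.11 V.
Balancing electrons gives n = 10.
ΔG° = −nFE° = −(10)(96485)(-0.11) = 106,134 J = +106.1 kJ.

+106.1 kJ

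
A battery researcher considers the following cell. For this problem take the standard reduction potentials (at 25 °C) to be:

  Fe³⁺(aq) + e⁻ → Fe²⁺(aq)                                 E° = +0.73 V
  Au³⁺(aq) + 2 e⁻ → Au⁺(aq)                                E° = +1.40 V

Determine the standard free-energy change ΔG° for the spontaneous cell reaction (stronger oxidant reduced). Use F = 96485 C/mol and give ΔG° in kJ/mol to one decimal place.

Au³⁺/Au⁺ (E° = +1.40 V) is the cathode; Fe³⁺/Fe²⁺ (E° = +0.73 V) is the anode, so E°cell = +0.67 V.
Balancing electrons gives n = 2 (lcm of 2 and 1).
ΔG° = −nFE° = −(2)(96485)(+0.67) = -129,290 J = -129.3 kJ/mol.

-129.3 kJ/mol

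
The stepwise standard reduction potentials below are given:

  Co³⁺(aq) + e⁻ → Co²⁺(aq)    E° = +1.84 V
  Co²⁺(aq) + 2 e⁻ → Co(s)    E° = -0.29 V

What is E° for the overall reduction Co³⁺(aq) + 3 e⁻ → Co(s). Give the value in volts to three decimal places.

+0.420 V

Since ΔG° = −nFE° is additive over sequential reductions, n₃E°₃ = n₁E°₁ + n₂E°₂.
E°₃ = (1×+1.84 + 2×-0.29) / 3 = (+1.260) / 3 = +0.420 V.
E° values themselves are not directly additive — weighting by electron count is essential.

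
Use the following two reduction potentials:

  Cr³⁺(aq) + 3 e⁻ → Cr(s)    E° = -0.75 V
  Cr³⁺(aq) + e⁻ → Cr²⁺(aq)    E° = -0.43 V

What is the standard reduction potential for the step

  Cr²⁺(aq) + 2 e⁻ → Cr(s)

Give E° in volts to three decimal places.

Sequential free energies add, so n₃E°₃ = n₁E°₁ + n₂E°₂.
With n₃ = 3, and the known step contributing 1×(-0.43) V, the unknown satisfies 2·E° = 3×(-0.75) − 1×(-0.43) = -1.820.
E° = -1.820 / 2 = -0.910 V.

-0.910 V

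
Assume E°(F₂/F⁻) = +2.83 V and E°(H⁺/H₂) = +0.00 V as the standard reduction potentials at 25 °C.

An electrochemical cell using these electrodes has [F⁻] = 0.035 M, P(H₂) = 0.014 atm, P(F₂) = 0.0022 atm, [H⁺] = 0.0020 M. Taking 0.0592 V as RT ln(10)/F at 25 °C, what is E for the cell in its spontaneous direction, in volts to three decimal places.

F₂/F⁻ is the cathode (higher E°), H⁺/H₂ the anode: E°cell = +2.83 − (+0.00) = +2.83 V, n = 2.
Overall: F₂(g) + H₂(g) → 2 F⁻(aq) + 2 H⁺(aq)
Q = [F⁻]^2·[H⁺]^2 / (P(F₂)·P(H₂)); log Q = -3.798.
E = E° − (0.0592/n) log Q = +2.83 − (0.0592/2)(-3.798) = +2.942 V.

+2.942 V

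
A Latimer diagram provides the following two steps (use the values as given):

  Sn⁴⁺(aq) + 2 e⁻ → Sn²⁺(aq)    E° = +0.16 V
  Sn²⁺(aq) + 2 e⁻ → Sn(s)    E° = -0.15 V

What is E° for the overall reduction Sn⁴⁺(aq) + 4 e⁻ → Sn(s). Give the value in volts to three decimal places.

+0.005 V

Standard free energies of sequential steps add: ΔG°₃ = ΔG°₁ + ΔG°₂, so n₃E°₃ = n₁E°₁ + n₂E°₂.
E°₃ = (2×+0.16 + 2×-0.15) / 4 = (+0.020) / 4 = +0.005 V.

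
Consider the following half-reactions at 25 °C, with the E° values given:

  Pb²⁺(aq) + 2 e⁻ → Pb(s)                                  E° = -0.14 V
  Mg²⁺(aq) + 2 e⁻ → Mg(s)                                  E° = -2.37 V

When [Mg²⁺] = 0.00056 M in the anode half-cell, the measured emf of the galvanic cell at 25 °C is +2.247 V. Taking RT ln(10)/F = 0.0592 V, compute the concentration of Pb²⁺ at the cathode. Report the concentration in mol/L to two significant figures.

0.0021 M

Pb²⁺/Pb is the cathode, Mg²⁺/Mg the anode: E°cell = +2.23 V, n = 2.
Overall reaction: Pb²⁺(aq) + Mg(s) → Pb(s) + Mg²⁺(aq); Q = [Mg²⁺]^1/[Pb²⁺]^1.
From E = E° − (0.0592/n) log Q: log Q = (E° − E)·n/0.0592 = (+2.23 − (+2.247))·2/0.0592 = -0.5743.
So 1·log[Pb²⁺] = 1·log(0.00056) − log Q = -3.2518 − (-0.5743) = -2.6775; [Pb²⁺] = 10^(-2.6775) ≈ 0.0021 M.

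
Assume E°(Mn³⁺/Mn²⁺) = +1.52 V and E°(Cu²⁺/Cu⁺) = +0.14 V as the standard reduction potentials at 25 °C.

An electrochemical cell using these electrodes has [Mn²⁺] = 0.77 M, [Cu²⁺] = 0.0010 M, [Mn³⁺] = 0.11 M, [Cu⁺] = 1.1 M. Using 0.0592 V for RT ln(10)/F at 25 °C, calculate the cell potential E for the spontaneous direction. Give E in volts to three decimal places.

+1.510 V

Mn³⁺/Mn²⁺ is the cathode (higher E°), Cu²⁺/Cu⁺ the anode: E°cell = +1.52 − (+0.14) = +1.38 V, n = 1.
Overall: Mn³⁺(aq) + Cu⁺(aq) → Mn²⁺(aq) + Cu²⁺(aq)
Q = [Mn²⁺]·[Cu²⁺] / ([Mn³⁺]·[Cu⁺]); log Q = -2.196.
E = E° − (0.0592/n) log Q = +1.38 − (0.0592/1)(-2.196) = +1.510 V.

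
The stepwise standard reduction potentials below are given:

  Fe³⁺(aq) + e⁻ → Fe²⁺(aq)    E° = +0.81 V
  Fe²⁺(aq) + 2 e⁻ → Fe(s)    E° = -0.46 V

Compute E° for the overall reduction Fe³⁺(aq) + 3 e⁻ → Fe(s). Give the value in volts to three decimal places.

-0.037 V

Adding the free-energy changes (−nFE°) of the two steps gives −n₃FE°₃ = −n₁FE°₁ − n₂FE°₂.
E°₃ = (1×+0.81 + 2×-0.46) / 3 = (-0.110) / 3 = -0.037 V.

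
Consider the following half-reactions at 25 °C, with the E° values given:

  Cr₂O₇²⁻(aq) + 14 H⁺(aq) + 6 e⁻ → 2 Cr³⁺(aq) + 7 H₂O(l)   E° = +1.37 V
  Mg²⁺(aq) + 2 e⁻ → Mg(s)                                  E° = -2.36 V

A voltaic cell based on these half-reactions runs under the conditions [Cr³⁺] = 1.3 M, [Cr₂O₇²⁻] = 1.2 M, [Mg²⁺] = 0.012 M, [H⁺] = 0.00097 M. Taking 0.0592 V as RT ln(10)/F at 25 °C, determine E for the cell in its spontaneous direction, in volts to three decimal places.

+3.369 V

Cr₂O₇²⁻/Cr³⁺ is the cathode (higher E°), Mg²⁺/Mg the anode: E°cell = +1.37 − (-2.36) = +3.73 V, n = 6.
Overall: Cr₂O₇²⁻(aq) + 14 H⁺(aq) + 3 Mg(s) → 2 Cr³⁺(aq) + 7 H₂O(l) + 3 Mg²⁺(aq)
Q = [Cr³⁺]^2·[Mg²⁺]^3 / ([Cr₂O₇²⁻]·[H⁺]^14); log Q = 36.571.
E = E° − (0.0592/n) log Q = +3.73 − (0.0592/6)(36.571) = +3.369 V.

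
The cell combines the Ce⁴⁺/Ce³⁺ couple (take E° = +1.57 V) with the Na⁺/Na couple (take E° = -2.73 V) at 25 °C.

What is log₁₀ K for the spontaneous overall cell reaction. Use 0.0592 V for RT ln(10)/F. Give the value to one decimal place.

Cathode: Ce⁴⁺/Ce³⁺; anode: Na⁺/Na. E°cell = +4.30 V, n = 1.
log K = nE°cell / 0.0592 = (1)(+4.30) / 0.0592 = 72.6.

72.6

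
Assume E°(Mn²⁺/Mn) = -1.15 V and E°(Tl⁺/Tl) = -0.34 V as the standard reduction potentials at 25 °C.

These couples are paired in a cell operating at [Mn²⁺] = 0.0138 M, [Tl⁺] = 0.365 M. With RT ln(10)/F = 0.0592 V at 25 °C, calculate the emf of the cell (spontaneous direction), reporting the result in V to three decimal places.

Tl⁺/Tl is the cathode (higher E°), Mn²⁺/Mn the anode: E°cell = -0.34 − (-1.15) = +0.81 V, n = 2.
Overall: 2 Tl⁺(aq) + Mn(s) → 2 Tl(s) + Mn²⁺(aq)
Q = [Mn²⁺] / ([Tl⁺]^2); log Q = -0.985.
E = E° − (0.0592/n) log Q = +0.81 − (0.0592/2)(-0.985) = +0.839 V.

+0.839 V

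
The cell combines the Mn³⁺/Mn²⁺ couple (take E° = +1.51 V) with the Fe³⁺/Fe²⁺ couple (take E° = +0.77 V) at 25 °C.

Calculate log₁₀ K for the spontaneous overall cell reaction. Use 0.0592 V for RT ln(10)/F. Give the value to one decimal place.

Cathode: Mn³⁺/Mn²⁺; anode: Fe³⁺/Fe²⁺. E°cell = +0.74 V, n = 1.
log K = nE°cell / 0.0592 = (1)(+0.74) / 0.0592 = 12.5.

12.5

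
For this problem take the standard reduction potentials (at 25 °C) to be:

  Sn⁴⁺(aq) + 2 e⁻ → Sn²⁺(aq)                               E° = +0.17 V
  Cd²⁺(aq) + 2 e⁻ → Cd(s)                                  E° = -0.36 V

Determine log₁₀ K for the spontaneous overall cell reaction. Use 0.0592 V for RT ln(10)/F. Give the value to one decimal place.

17.9

Cathode: Sn⁴⁺/Sn²⁺; anode: Cd²⁺/Cd. E°cell = +0.53 V, n = 2.
log K = nE°cell / 0.0592 = (2)(+0.53) / 0.0592 = 17.9.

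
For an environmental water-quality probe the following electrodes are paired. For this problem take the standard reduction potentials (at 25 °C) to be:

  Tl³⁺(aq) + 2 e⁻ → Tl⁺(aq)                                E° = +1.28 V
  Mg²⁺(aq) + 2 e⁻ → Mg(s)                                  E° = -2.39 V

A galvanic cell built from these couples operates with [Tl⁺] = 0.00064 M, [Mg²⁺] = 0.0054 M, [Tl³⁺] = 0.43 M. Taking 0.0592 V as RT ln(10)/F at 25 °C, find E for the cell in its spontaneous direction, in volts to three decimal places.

Tl³⁺/Tl⁺ is the cathode (higher E°), Mg²⁺/Mg the anode: E°cell = +1.28 − (-2.39) = +3.67 V, n = 2.
Overall: Tl³⁺(aq) + Mg(s) → Tl⁺(aq) + Mg²⁺(aq)
Q = [Tl⁺]·[Mg²⁺] / ([Tl³⁺]); log Q = -5.095.
E = E° − (0.0592/n) log Q = +3.67 − (0.0592/2)(-5.095) = +3.821 V.

+3.821 V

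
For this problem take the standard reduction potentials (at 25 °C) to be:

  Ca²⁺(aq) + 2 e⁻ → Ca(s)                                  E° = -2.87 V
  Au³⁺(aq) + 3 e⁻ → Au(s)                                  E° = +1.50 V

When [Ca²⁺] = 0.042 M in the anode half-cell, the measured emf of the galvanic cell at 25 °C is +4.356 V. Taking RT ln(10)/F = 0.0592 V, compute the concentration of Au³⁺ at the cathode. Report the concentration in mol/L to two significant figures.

Au³⁺/Au is the cathode, Ca²⁺/Ca the anode: E°cell = +4.37 V, n = 6.
Overall reaction: 2 Au³⁺(aq) + 3 Ca(s) → 2 Au(s) + 3 Ca²⁺(aq); Q = [Ca²⁺]^3/[Au³⁺]^2.
From E = E° − (0.0592/n) log Q: log Q = (E° − E)·n/0.0592 = (+4.37 − (+4.356))·6/0.0592 = 1.4189.
So 2·log[Au³⁺] = 3·log(0.042) − log Q = -4.1303 − (1.4189) = -5.5492; log[Au³⁺] = -5.5492 / 2 = -2.7746; [Au³⁺] = 10^(-2.7746) ≈ 0.0017 M.

0.0017 M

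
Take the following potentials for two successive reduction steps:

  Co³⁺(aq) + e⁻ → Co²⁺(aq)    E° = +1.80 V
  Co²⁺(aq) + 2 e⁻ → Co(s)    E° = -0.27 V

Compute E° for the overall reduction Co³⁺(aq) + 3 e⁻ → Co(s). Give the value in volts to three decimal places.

Since ΔG° = −nFE° is additive over sequential reductions, n₃E°₃ = n₁E°₁ + n₂E°₂.
E°₃ = (1×+1.80 + 2×-0.27) / 3 = (+1.260) / 3 = +0.420 V.

+0.420 V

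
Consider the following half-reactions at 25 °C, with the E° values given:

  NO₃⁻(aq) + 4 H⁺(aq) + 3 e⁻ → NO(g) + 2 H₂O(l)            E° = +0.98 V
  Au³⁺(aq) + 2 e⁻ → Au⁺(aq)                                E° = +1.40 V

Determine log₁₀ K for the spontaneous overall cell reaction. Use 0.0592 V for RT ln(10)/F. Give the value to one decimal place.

42.6

Cathode: Au³⁺/Au⁺; anode: NO₃⁻/NO. E°cell = +0.42 V, n = 6.
log K = nE°cell / 0.0592 = (6)(+0.42) / 0.0592 = 42.6.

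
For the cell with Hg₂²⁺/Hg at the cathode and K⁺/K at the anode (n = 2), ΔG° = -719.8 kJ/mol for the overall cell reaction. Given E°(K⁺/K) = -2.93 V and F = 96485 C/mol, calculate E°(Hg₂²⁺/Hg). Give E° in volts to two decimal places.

E°cell = −ΔG°/(nF) = −(-719.8×10³)/((2)(96485)) = +3.730 V.
Since Hg₂²⁺/Hg is the cathode and K⁺/K the anode, E°cell = E°(Hg₂²⁺/Hg) − E°(K⁺/K).
So E°(Hg₂²⁺/Hg) = E°cell + E°(K⁺/K) = +3.730 + (-2.93) = +0.80 V.

+0.80 V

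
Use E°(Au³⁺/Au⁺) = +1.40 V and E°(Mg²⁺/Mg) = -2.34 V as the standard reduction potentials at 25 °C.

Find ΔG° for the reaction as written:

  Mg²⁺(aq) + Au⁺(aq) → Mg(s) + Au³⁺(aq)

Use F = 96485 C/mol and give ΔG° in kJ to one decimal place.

As written, Mg²⁺/Mg is reduced (cathode) and Au³⁺/Au⁺ is oxidised (anode), so E°cell = (-2.34) − (+1.40) = -3.74 V.
Balancing electrons gives n = 2.
ΔG° = −nFE° = −(2)(96485)(-3.74) = 721,708 J = +721.7 kJ.

+721.7 kJ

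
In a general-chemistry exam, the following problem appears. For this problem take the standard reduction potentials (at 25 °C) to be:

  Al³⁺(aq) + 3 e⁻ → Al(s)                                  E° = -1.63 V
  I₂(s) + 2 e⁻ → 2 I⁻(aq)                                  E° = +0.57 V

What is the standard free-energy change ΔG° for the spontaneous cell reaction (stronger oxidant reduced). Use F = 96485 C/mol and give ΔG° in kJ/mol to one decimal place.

I₂/I⁻ (E° = +0.57 V) is the cathode; Al³⁺/Al (E° = -1.63 V) is the anode, so E°cell = +2.20 V.
Balancing electrons gives n = 6 (lcm of 2 and 3).
ΔG° = −nFE° = −(6)(96485)(+2.20) = -1,273,602 J = -1273.6 kJ/mol.

-1273.6 kJ/mol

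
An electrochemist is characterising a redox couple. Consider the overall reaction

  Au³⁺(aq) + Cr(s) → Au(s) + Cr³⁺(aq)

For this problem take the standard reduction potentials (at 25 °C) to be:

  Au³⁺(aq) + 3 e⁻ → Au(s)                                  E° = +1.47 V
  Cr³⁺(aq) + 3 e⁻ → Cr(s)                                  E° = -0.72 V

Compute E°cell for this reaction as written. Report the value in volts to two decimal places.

The Au³⁺/Au couple has the higher reduction potential, so it is the cathode; Cr³⁺/Cr is oxidised at the anode.
E°cell = E°(cathode) − E°(anode) = (+1.47) − (-0.72) = +2.19 V.

+2.19 V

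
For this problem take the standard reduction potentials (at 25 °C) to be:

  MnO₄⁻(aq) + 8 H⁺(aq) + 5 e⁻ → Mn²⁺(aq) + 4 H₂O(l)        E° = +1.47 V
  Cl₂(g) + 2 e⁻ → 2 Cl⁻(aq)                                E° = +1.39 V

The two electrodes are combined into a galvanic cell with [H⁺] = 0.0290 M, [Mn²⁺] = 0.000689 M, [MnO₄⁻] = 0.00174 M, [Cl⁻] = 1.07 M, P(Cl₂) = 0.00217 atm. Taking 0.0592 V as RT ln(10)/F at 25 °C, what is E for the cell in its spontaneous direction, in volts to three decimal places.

MnO₄⁻/Mn²⁺ is the cathode (higher E°), Cl₂/Cl⁻ the anode: E°cell = +1.47 − (+1.39) = +0.08 V, n = 10.
Overall: 2 MnO₄⁻(aq) + 16 H⁺(aq) + 10 Cl⁻(aq) → 2 Mn²⁺(aq) + 8 H₂O(l) + 5 Cl₂(g)
Q = [Mn²⁺]^2·P(Cl₂)^5 / ([MnO₄⁻]^2·[H⁺]^16·[Cl⁻]^10); log Q = 10.185.
E = E° − (0.0592/n) log Q = +0.08 − (0.0592/10)(10.185) = +0.020 V.

+0.020 V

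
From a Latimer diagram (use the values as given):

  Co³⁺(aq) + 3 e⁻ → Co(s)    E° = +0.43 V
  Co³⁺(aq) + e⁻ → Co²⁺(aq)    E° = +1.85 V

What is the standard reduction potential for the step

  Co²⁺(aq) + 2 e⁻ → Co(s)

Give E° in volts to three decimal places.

Sequential free energies add, so n₃E°₃ = n₁E°₁ + n₂E°₂.
With n₃ = 3, and the known step contributing 1×(+1.85) V, the unknown satisfies 2·E° = 3×(+0.43) − 1×(+1.85) = -0.560.
E° = -0.560 / 2 = -0.280 V.

-0.280 V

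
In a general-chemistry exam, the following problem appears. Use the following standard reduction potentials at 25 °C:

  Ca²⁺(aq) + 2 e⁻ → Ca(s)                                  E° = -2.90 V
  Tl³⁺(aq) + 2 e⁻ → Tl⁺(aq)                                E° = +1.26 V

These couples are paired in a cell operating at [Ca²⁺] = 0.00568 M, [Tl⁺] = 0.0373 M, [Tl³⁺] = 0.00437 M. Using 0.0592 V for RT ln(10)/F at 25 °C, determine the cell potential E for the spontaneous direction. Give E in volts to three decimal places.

Tl³⁺/Tl⁺ is the cathode (higher E°), Ca²⁺/Ca the anode: E°cell = +1.26 − (-2.90) = +4.16 V, n = 2.
Overall: Tl³⁺(aq) + Ca(s) → Tl⁺(aq) + Ca²⁺(aq)
Q = [Tl⁺]·[Ca²⁺] / ([Tl³⁺]); log Q = -1.314.
E = E° − (0.0592/n) log Q = +4.16 − (0.0592/2)(-1.314) = +4.199 V.

+4.199 V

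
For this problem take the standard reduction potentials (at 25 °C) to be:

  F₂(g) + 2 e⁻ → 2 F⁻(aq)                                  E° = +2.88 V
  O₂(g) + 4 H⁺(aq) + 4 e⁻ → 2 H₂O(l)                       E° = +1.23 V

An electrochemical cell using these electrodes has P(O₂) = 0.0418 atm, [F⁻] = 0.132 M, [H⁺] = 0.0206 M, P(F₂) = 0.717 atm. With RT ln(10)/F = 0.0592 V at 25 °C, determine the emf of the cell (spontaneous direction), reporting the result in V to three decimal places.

F₂/F⁻ is the cathode (higher E°), O₂/H₂O the anode: E°cell = +2.88 − (+1.23) = +1.65 V, n = 4.
Overall: 2 F₂(g) + 2 H₂O(l) → 4 F⁻(aq) + O₂(g) + 4 H⁺(aq)
Q = [F⁻]^4·P(O₂)·[H⁺]^4 / (P(F₂)^2); log Q = -11.352.
E = E° − (0.0592/n) log Q = +1.65 − (0.0592/4)(-11.352) = +1.818 V.

+1.818 V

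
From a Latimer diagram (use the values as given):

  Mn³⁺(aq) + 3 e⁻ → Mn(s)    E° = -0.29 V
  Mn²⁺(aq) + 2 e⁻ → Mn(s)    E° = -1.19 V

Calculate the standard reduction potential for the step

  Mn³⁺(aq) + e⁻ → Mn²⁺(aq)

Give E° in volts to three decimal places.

Sequential free energies add, so n₃E°₃ = n₁E°₁ + n₂E°₂.
With n₃ = 3, and the known step contributing 2×(-1.19) V, the unknown satisfies 1·E° = 3×(-0.29) − 2×(-1.19) = +1.510.
E° = +1.510 / 1 = +1.510 V.

+1.510 V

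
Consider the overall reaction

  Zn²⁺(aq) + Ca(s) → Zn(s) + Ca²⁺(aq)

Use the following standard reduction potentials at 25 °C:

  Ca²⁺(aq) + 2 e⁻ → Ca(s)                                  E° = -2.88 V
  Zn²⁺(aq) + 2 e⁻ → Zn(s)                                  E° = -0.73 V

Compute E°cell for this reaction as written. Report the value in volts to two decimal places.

The Zn²⁺/Zn couple has the higher reduction potential, so it is the cathode; Ca²⁺/Ca is oxidised at the anode.
E°cell = E°(cathode) − E°(anode) = (-0.73) − (-2.88) = +2.15 V.

+2.15 V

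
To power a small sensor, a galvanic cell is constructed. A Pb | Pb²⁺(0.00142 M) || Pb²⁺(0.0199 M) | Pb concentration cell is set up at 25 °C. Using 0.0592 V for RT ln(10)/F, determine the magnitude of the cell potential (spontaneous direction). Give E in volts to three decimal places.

+0.034 V

For a concentration cell E°cell = 0. The 0.0199 M side is the cathode (reduction is favoured where [Pb²⁺] is higher).
With n = 2, E = −(0.0592/2) log([Pb²⁺]ₐₙ/[Pb²⁺]꜀ₐₜ) = −(0.0592/2) log(0.00142/0.0199) = −(0.0592/2)(-1.147) = +0.034 V.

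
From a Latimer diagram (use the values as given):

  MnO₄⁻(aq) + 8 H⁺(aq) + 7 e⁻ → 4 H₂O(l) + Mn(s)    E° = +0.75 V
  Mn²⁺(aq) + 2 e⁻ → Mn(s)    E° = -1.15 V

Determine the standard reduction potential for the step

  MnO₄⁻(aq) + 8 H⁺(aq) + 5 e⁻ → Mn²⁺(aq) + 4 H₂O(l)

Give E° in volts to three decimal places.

Sequential free energies add, so n₃E°₃ = n₁E°₁ + n₂E°₂.
With n₃ = 7, and the known step contributing 2×(-1.15) V, the unknown satisfies 5·E° = 7×(+0.75) − 2×(-1.15) = +7.550.
E° = +7.550 / 5 = +1.510 V.

+1.510 V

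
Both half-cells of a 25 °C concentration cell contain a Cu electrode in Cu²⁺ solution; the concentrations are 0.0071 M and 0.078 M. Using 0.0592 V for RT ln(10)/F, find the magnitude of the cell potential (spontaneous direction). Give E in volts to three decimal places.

+0.031 V

For a concentration cell E°cell = 0. The 0.078 M side is the cathode (reduction is favoured where [Cu²⁺] is higher).
With n = 2, E = −(0.0592/2) log([Cu²⁺]ₐₙ/[Cu²⁺]꜀ₐₜ) = −(0.0592/2) log(0.0071/0.078) = −(0.0592/2)(-1.041) = +0.031 V.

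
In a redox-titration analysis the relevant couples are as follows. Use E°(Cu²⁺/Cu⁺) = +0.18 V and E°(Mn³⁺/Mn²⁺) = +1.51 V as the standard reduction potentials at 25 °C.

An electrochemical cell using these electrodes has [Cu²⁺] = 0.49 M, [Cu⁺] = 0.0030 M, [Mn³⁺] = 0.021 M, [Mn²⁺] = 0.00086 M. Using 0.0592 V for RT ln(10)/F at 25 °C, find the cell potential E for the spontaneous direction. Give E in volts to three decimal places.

+1.281 V

Mn³⁺/Mn²⁺ is the cathode (higher E°), Cu²⁺/Cu⁺ the anode: E°cell = +1.51 − (+0.18) = +1.33 V, n = 1.
Overall: Mn³⁺(aq) + Cu⁺(aq) → Mn²⁺(aq) + Cu²⁺(aq)
Q = [Mn²⁺]·[Cu²⁺] / ([Mn³⁺]·[Cu⁺]); log Q = 0.825.
E = E° − (0.0592/n) log Q = +1.33 − (0.0592/1)(0.825) = +1.281 V.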